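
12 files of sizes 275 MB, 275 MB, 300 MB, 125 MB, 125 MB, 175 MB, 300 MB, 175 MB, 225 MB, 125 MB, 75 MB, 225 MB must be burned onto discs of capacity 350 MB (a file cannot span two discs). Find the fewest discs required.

Total = 300 + 300 + 275 + 275 + 225 + 225 + 175 + 175 + 125 + 125 + 125 + 75 = 2400 MB.
Lower bound: ⌈2400/350⌉ = 7 discs.
A packing using 8 discs:
  disc 1: 300 = 300
  disc 2: 300 = 300
  disc 3: 275 + 75 = 350
  disc 4: 275 = 275
  disc 5: 225 + 125 = 350
  disc 6: 225 + 125 = 350
  disc 7: 175 + 175 = 350
  disc 8: 125 = 125
No arrangement into 7 discs stays within capacity, so 8 is optimal.

8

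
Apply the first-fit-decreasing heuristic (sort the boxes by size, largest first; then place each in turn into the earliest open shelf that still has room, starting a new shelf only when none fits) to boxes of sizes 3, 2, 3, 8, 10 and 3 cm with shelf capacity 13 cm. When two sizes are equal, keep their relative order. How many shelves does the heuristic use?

Sorted descending: 10, 8, 3, 3, 3, 2.
  10 → shelf 1 (new)  [load 10/13]
  8 → shelf 2 (new)  [load 8/13]
  3 → shelf 1  [load 13/13]
  3 → shelf 2  [load 11/13]
  3 → shelf 3 (new)  [load 3/13]
  2 → shelf 2  [load 13/13]
3 shelves opened.

3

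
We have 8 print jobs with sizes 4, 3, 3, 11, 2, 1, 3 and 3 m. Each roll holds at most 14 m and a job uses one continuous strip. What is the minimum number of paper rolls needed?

Total = 11 + 4 + 3 + 3 + 3 + 3 + 2 + 1 = 30 m.
Lower bound: ⌈30/14⌉ = 3 paper rolls.
A packing using 3 paper rolls:
  roll 1: 11 + 3 = 14
  roll 2: 4 + 3 + 3 + 3 + 1 = 14
  roll 3: 2 = 2
This matches the lower bound, so 3 is optimal.

3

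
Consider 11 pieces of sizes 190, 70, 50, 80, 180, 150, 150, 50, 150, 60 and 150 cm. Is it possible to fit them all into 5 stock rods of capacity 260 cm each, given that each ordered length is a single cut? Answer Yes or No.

No

Total = 1280 cm; ⌈1280/260⌉ = 5.
6 pieces each exceed half the capacity and cannot share a stock rod, forcing at least 6 stock rods.
At least 6 stock rods are required, but only 5 are allowed.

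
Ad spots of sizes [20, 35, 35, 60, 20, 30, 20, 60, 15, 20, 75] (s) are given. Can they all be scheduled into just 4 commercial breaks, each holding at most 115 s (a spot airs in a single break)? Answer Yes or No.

Yes

A valid assignment using 4 commercial breaks:
  break 1: 75 + 35 = 110
  break 2: 60 + 35 + 20 = 115
  break 3: 60 + 30 + 20 = 110
  break 4: 20 + 20 + 15 = 55
Every load is within 115 s, so 4 commercial breaks suffice.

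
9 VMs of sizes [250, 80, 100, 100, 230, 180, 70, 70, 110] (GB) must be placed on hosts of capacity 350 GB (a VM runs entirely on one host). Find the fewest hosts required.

4

Total = 250 + 230 + 180 + 110 + 100 + 100 + 80 + 70 + 70 = 1190 GB.
Lower bound: ⌈1190/350⌉ = 4 hosts.
A packing using 4 hosts:
  host 1: 250 + 100 = 350
  host 2: 230 + 110 = 340
  host 3: 180 + 100 + 70 = 350
  host 4: 80 + 70 = 150
This matches the lower bound, so 4 is optimal.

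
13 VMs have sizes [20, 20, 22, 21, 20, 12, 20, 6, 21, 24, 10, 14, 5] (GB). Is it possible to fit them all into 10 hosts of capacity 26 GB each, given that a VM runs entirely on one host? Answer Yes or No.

Yes

A valid assignment using 10 hosts:
  host 1: 24 = 24
  host 2: 22 = 22
  host 3: 21 + 5 = 26
  host 4: 21 = 21
  host 5: 20 + 6 = 26
  host 6: 20 = 20
  host 7: 20 = 20
  host 8: 20 = 20
  host 9: 14 + 12 = 26
  host 10: 10 = 10
Every load is within 26 GB, so 10 hosts suffice.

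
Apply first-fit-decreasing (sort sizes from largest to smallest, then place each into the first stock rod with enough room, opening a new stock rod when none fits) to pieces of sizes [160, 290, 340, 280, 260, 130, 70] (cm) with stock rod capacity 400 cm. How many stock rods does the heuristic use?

Sorted descending: 340, 290, 280, 260, 160, 130, 70.
  340 → stock rod 1 (new)  [load 340/400]
  290 → stock rod 2 (new)  [load 290/400]
  280 → stock rod 3 (new)  [load 280/400]
  260 → stock rod 4 (new)  [load 260/400]
  160 → stock rod 5 (new)  [load 160/400]
  130 → stock rod 4  [load 390/400]
  70 → stock rod 2  [load 360/400]
5 stock rods opened.

5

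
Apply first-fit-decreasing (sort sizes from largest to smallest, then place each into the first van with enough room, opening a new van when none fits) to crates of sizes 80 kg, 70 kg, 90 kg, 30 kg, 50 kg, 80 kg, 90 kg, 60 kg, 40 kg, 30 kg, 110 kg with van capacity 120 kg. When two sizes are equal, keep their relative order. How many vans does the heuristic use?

Sorted descending: 110, 90, 90, 80, 80, 70, 60, 50, 40, 30, 30.
  110 → van 1 (new)  [load 110/120]
  90 → van 2 (new)  [load 90/120]
  90 → van 3 (new)  [load 90/120]
  80 → van 4 (new)  [load 80/120]
  80 → van 5 (new)  [load 80/120]
  70 → van 6 (new)  [load 70/120]
  60 → van 7 (new)  [load 60/120]
  50 → van 6  [load 120/120]
  40 → van 4  [load 120/120]
  30 → van 2  [load 120/120]
  30 → van 3  [load 120/120]
7 vans opened.

7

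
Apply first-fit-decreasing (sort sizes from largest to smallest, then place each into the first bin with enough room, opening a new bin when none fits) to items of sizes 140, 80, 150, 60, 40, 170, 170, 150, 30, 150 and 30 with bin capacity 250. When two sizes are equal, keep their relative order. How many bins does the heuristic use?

6

Sorted descending: 170, 170, 150, 150, 150, 140, 80, 60, 40, 30, 30.
  170 → bin 1 (new)  [load 170/250]
  170 → bin 2 (new)  [load 170/250]
  150 → bin 3 (new)  [load 150/250]
  150 → bin 4 (new)  [load 150/250]
  150 → bin 5 (new)  [load 150/250]
  140 → bin 6 (new)  [load 140/250]
  80 → bin 1  [load 250/250]
  60 → bin 2  [load 230/250]
  40 → bin 3  [load 190/250]
  30 → bin 3  [load 220/250]
  30 → bin 3  [load 250/250]
6 bins opened.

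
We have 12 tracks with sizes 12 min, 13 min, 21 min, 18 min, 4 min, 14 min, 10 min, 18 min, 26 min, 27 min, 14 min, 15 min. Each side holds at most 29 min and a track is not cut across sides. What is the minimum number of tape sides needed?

8

Total = 27 + 26 + 21 + 18 + 18 + 15 + 14 + 14 + 13 + 12 + 10 + 4 = 192 min.
Lower bound: ⌈192/29⌉ = 7 tape sides.
A packing using 8 tape sides:
  side 1: 27 = 27
  side 2: 26 = 26
  side 3: 21 + 4 = 25
  side 4: 18 + 10 = 28
  side 5: 18 = 18
  side 6: 15 + 14 = 29
  side 7: 14 + 13 = 27
  side 8: 12 = 12
No arrangement into 7 tape sides stays within capacity, so 8 is optimal.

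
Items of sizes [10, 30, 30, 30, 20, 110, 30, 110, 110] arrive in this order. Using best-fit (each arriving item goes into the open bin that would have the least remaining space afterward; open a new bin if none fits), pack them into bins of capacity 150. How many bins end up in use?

4

  10 → bin 1 (new)  [load 10/150]
  30 → bin 1  [load 40/150]
  30 → bin 1  [load 70/150]
  30 → bin 1  [load 100/150]
  20 → bin 1  [load 120/150]
  110 → bin 2 (new)  [load 110/150]
  30 → bin 1  [load 150/150]
  110 → bin 3 (new)  [load 110/150]
  110 → bin 4 (new)  [load 110/150]
4 bins opened.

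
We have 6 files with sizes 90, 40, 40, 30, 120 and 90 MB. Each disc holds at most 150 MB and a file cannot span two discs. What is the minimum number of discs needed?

3

Total = 120 + 90 + 90 + 40 + 40 + 30 = 410 MB.
Lower bound: ⌈410/150⌉ = 3 discs.
A packing using 3 discs:
  disc 1: 120 + 30 = 150
  disc 2: 90 + 40 = 130
  disc 3: 90 + 40 = 130
This matches the lower bound, so 3 is optimal.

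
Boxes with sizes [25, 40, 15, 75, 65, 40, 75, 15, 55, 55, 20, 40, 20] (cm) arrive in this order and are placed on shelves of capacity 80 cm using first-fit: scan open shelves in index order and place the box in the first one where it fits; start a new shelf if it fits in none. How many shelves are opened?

  25 → shelf 1 (new)  [load 25/80]
  40 → shelf 1  [load 65/80]
  15 → shelf 1  [load 80/80]
  75 → shelf 2 (new)  [load 75/80]
  65 → shelf 3 (new)  [load 65/80]
  40 → shelf 4 (new)  [load 40/80]
  75 → shelf 5 (new)  [load 75/80]
  15 → shelf 3  [load 80/80]
  55 → shelf 6 (new)  [load 55/80]
  55 → shelf 7 (new)  [load 55/80]
  20 → shelf 4  [load 60/80]
  40 → shelf 8 (new)  [load 40/80]
  20 → shelf 4  [load 80/80]
8 shelves opened.

8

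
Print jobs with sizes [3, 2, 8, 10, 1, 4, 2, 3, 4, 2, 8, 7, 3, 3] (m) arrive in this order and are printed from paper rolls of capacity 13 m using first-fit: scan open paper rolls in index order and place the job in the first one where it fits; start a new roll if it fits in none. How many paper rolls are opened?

  3 → roll 1 (new)  [load 3/13]
  2 → roll 1  [load 5/13]
  8 → roll 1  [load 13/13]
  10 → roll 2 (new)  [load 10/13]
  1 → roll 2  [load 11/13]
  4 → roll 3 (new)  [load 4/13]
  2 → roll 2  [load 13/13]
  3 → roll 3  [load 7/13]
  4 → roll 3  [load 11/13]
  2 → roll 3  [load 13/13]
  8 → roll 4 (new)  [load 8/13]
  7 → roll 5 (new)  [load 7/13]
  3 → roll 4  [load 11/13]
  3 → roll 5  [load 10/13]
5 paper rolls opened.

5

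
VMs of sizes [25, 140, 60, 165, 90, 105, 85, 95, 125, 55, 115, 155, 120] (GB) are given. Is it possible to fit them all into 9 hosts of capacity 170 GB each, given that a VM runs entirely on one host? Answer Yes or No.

No

Total = 1335 GB; ⌈1335/170⌉ = 8.
9 VMs each exceed half the capacity and cannot share a host, forcing at least 9 hosts.
The bound of 9 does not rule out 9, but exhaustive search shows no assignment into 9 hosts of capacity 170 GB exists — the minimum is 10.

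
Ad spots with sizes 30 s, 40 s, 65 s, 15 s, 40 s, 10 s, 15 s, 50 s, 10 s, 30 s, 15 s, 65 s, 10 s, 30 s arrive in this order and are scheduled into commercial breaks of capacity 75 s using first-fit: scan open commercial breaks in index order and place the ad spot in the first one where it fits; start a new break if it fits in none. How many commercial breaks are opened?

6

  30 → break 1 (new)  [load 30/75]
  40 → break 1  [load 70/75]
  65 → break 2 (new)  [load 65/75]
  15 → break 3 (new)  [load 15/75]
  40 → break 3  [load 55/75]
  10 → break 2  [load 75/75]
  15 → break 3  [load 70/75]
  50 → break 4 (new)  [load 50/75]
  10 → break 4  [load 60/75]
  30 → break 5 (new)  [load 30/75]
  15 → break 4  [load 75/75]
  65 → break 6 (new)  [load 65/75]
  10 → break 5  [load 40/75]
  30 → break 5  [load 70/75]
6 commercial breaks opened.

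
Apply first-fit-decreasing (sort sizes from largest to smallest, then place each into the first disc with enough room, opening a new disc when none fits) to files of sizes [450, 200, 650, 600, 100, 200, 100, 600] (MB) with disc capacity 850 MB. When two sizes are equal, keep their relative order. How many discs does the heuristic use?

4

Sorted descending: 650, 600, 600, 450, 200, 200, 100, 100.
  650 → disc 1 (new)  [load 650/850]
  600 → disc 2 (new)  [load 600/850]
  600 → disc 3 (new)  [load 600/850]
  450 → disc 4 (new)  [load 450/850]
  200 → disc 1  [load 850/850]
  200 → disc 2  [load 800/850]
  100 → disc 3  [load 700/850]
  100 → disc 3  [load 800/850]
4 discs opened.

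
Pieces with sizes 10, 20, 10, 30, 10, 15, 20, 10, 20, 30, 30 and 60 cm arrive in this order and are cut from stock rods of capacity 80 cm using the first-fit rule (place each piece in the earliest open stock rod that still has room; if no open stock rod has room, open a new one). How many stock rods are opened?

  10 → stock rod 1 (new)  [load 10/80]
  20 → stock rod 1  [load 30/80]
  10 → stock rod 1  [load 40/80]
  30 → stock rod 1  [load 70/80]
  10 → stock rod 1  [load 80/80]
  15 → stock rod 2 (new)  [load 15/80]
  20 → stock rod 2  [load 35/80]
  10 → stock rod 2  [load 45/80]
  20 → stock rod 2  [load 65/80]
  30 → stock rod 3 (new)  [load 30/80]
  30 → stock rod 3  [load 60/80]
  60 → stock rod 4 (new)  [load 60/80]
4 stock rods opened.

4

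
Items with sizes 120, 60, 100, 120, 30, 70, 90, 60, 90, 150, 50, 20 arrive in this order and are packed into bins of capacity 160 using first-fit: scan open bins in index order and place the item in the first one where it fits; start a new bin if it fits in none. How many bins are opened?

7

  120 → bin 1 (new)  [load 120/160]
  60 → bin 2 (new)  [load 60/160]
  100 → bin 2  [load 160/160]
  120 → bin 3 (new)  [load 120/160]
  30 → bin 1  [load 150/160]
  70 → bin 4 (new)  [load 70/160]
  90 → bin 4  [load 160/160]
  60 → bin 5 (new)  [load 60/160]
  90 → bin 5  [load 150/160]
  150 → bin 6 (new)  [load 150/160]
  50 → bin 7 (new)  [load 50/160]
  20 → bin 3  [load 140/160]
7 bins opened.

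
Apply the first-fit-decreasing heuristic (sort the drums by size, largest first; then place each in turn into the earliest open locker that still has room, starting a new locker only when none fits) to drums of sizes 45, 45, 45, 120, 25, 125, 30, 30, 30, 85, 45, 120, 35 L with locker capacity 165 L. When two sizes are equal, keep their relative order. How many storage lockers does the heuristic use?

Sorted descending: 125, 120, 120, 85, 45, 45, 45, 45, 35, 30, 30, 30, 25.
  125 → locker 1 (new)  [load 125/165]
  120 → locker 2 (new)  [load 120/165]
  120 → locker 3 (new)  [load 120/165]
  85 → locker 4 (new)  [load 85/165]
  45 → locker 2  [load 165/165]
  45 → locker 3  [load 165/165]
  45 → locker 4  [load 130/165]
  45 → locker 5 (new)  [load 45/165]
  35 → locker 1  [load 160/165]
  30 → locker 4  [load 160/165]
  30 → locker 5  [load 75/165]
  30 → locker 5  [load 105/165]
  25 → locker 5  [load 130/165]
5 storage lockers opened.

5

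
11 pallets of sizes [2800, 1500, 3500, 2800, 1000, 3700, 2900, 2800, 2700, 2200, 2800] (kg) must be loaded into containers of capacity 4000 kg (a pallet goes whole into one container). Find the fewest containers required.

Total = 3700 + 3500 + 2900 + 2800 + 2800 + 2800 + 2800 + 2700 + 2200 + 1500 + 1000 = 28700 kg.
Lower bound: ⌈28700/4000⌉ = 8 containers.
Also, 9 pallets each exceed 2000 kg, and no two of those can share a container, so at least 9 containers are needed.
A packing using 9 containers:
  container 1: 3700 = 3700
  container 2: 3500 = 3500
  container 3: 2900 + 1000 = 3900
  container 4: 2800 = 2800
  container 5: 2800 = 2800
  container 6: 2800 = 2800
  container 7: 2800 = 2800
  container 8: 2700 = 2700
  container 9: 2200 + 1500 = 3700
This matches the lower bound, so 9 is optimal.

9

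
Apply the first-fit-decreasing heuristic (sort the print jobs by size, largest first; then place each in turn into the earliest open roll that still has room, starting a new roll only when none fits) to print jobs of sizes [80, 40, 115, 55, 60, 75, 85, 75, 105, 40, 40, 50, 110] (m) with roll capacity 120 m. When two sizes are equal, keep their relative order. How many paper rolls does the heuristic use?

Sorted descending: 115, 110, 105, 85, 80, 75, 75, 60, 55, 50, 40, 40, 40.
  115 → roll 1 (new)  [load 115/120]
  110 → roll 2 (new)  [load 110/120]
  105 → roll 3 (new)  [load 105/120]
  85 → roll 4 (new)  [load 85/120]
  80 → roll 5 (new)  [load 80/120]
  75 → roll 6 (new)  [load 75/120]
  75 → roll 7 (new)  [load 75/120]
  60 → roll 8 (new)  [load 60/120]
  55 → roll 8  [load 115/120]
  50 → roll 9 (new)  [load 50/120]
  40 → roll 5  [load 120/120]
  40 → roll 6  [load 115/120]
  40 → roll 7  [load 115/120]
9 paper rolls opened.

9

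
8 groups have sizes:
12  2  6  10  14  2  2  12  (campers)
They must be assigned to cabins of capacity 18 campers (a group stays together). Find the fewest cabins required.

4

Total = 14 + 12 + 12 + 10 + 6 + 2 + 2 + 2 = 60 campers.
Lower bound: ⌈60/18⌉ = 4 cabins.
A packing using 4 cabins:
  cabin 1: 14 + 2 + 2 = 18
  cabin 2: 12 + 6 = 18
  cabin 3: 12 + 2 = 14
  cabin 4: 10 = 10
This matches the lower bound, so 4 is optimal.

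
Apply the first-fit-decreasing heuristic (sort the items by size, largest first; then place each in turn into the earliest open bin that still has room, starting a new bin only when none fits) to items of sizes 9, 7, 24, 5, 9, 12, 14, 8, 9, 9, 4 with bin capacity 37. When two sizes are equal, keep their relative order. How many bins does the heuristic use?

3

Sorted descending: 24, 14, 12, 9, 9, 9, 9, 8, 7, 5, 4.
  24 → bin 1 (new)  [load 24/37]
  14 → bin 2 (new)  [load 14/37]
  12 → bin 1  [load 36/37]
  9 → bin 2  [load 23/37]
  9 → bin 2  [load 32/37]
  9 → bin 3 (new)  [load 9/37]
  9 → bin 3  [load 18/37]
  8 → bin 3  [load 26/37]
  7 → bin 3  [load 33/37]
  5 → bin 2  [load 37/37]
  4 → bin 3  [load 37/37]
3 bins opened.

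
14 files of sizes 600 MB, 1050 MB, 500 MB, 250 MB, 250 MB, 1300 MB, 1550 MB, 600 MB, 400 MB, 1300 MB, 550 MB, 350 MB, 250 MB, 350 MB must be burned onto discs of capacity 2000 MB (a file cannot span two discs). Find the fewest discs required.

5

Total = 1550 + 1300 + 1300 + 1050 + 600 + 600 + 550 + 500 + 400 + 350 + 350 + 250 + 250 + 250 = 9300 MB.
Lower bound: ⌈9300/2000⌉ = 5 discs.
A packing using 5 discs:
  disc 1: 1550 + 400 = 1950
  disc 2: 1300 + 600 = 1900
  disc 3: 1300 + 600 = 1900
  disc 4: 1050 + 550 + 350 = 1950
  disc 5: 500 + 350 + 250 + 250 + 250 = 1600
This matches the lower bound, so 5 is optimal.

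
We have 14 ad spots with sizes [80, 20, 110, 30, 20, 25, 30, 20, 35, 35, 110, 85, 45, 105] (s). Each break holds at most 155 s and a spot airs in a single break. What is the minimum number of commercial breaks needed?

5

Total = 110 + 110 + 105 + 85 + 80 + 45 + 35 + 35 + 30 + 30 + 25 + 20 + 20 + 20 = 750 s.
Lower bound: ⌈750/155⌉ = 5 commercial breaks.
A packing using 5 commercial breaks:
  break 1: 110 + 45 = 155
  break 2: 110 + 35 = 145
  break 3: 105 + 35 = 140
  break 4: 85 + 30 + 20 + 20 = 155
  break 5: 80 + 30 + 25 + 20 = 155
This matches the lower bound, so 5 is optimal.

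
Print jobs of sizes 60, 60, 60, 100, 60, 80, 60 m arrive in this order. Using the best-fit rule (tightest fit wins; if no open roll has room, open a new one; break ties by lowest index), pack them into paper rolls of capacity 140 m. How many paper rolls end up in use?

  60 → roll 1 (new)  [load 60/140]
  60 → roll 1  [load 120/140]
  60 → roll 2 (new)  [load 60/140]
  100 → roll 3 (new)  [load 100/140]
  60 → roll 2  [load 120/140]
  80 → roll 4 (new)  [load 80/140]
  60 → roll 4  [load 140/140]
4 paper rolls opened.

4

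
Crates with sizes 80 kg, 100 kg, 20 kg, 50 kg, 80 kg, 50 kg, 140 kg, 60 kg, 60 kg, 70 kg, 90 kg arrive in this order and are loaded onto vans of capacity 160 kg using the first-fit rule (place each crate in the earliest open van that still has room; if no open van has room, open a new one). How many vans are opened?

  80 → van 1 (new)  [load 80/160]
  100 → van 2 (new)  [load 100/160]
  20 → van 1  [load 100/160]
  50 → van 1  [load 150/160]
  80 → van 3 (new)  [load 80/160]
  50 → van 2  [load 150/160]
  140 → van 4 (new)  [load 140/160]
  60 → van 3  [load 140/160]
  60 → van 5 (new)  [load 60/160]
  70 → van 5  [load 130/160]
  90 → van 6 (new)  [load 90/160]
6 vans opened.

6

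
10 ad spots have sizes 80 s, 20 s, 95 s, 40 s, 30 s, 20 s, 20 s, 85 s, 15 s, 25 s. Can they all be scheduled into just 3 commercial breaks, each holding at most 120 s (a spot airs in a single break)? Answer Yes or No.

Total = 430 s; ⌈430/120⌉ = 4.
At least 4 commercial breaks are required, but only 3 are allowed.

No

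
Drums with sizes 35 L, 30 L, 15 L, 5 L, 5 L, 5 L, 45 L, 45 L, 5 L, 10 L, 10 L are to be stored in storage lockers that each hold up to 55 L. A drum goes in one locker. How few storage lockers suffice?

4

Total = 45 + 45 + 35 + 30 + 15 + 10 + 10 + 5 + 5 + 5 + 5 = 210 L.
Lower bound: ⌈210/55⌉ = 4 storage lockers.
A packing using 4 storage lockers:
  locker 1: 45 + 10 = 55
  locker 2: 45 + 10 = 55
  locker 3: 35 + 15 + 5 = 55
  locker 4: 30 + 5 + 5 + 5 = 45
This matches the lower bound, so 4 is optimal.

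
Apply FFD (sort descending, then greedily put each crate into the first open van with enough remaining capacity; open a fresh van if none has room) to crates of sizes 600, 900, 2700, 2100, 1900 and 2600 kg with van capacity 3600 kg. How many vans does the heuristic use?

4

Sorted descending: 2700, 2600, 2100, 1900, 900, 600.
  2700 → van 1 (new)  [load 2700/3600]
  2600 → van 2 (new)  [load 2600/3600]
  2100 → van 3 (new)  [load 2100/3600]
  1900 → van 4 (new)  [load 1900/3600]
  900 → van 1  [load 3600/3600]
  600 → van 2  [load 3200/3600]
4 vans opened.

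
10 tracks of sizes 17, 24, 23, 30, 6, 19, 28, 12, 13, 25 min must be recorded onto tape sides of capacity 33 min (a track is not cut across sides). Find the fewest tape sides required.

7

Total = 30 + 28 + 25 + 24 + 23 + 19 + 17 + 13 + 12 + 6 = 197 min.
Lower bound: ⌈197/33⌉ = 6 tape sides.
Also, 7 tracks each exceed 33/2 min, and no two of those can share a side, so at least 7 tape sides are needed.
A packing using 7 tape sides:
  side 1: 30 = 30
  side 2: 28 = 28
  side 3: 25 + 6 = 31
  side 4: 24 = 24
  side 5: 23 = 23
  side 6: 19 + 13 = 32
  side 7: 17 + 12 = 29
This matches the lower bound, so 7 is optimal.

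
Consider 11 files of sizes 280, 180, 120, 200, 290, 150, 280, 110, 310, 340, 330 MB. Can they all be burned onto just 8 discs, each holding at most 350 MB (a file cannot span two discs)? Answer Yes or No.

No

Total = 2590 MB; ⌈2590/350⌉ = 8.
The bound of 8 does not rule out 8, but exhaustive search shows no assignment into 8 discs of capacity 350 MB exists — the minimum is 9.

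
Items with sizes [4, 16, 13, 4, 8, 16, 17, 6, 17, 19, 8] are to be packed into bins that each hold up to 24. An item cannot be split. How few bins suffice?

Total = 19 + 17 + 17 + 16 + 16 + 13 + 8 + 8 + 6 + 4 + 4 = 128.
Lower bound: ⌈128/24⌉ = 6 bins.
A packing using 6 bins:
  bin 1: 19 + 4 = 23
  bin 2: 17 + 6 = 23
  bin 3: 17 + 4 = 21
  bin 4: 16 + 8 = 24
  bin 5: 16 + 8 = 24
  bin 6: 13 = 13
This matches the lower bound, so 6 is optimal.

6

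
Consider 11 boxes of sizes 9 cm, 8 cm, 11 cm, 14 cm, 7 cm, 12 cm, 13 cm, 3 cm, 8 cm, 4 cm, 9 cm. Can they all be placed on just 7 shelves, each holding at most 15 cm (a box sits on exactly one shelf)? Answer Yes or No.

No

Total = 98 cm; ⌈98/15⌉ = 7.
8 boxes each exceed half the capacity and cannot share a shelf, forcing at least 8 shelves.
At least 8 shelves are required, but only 7 are allowed.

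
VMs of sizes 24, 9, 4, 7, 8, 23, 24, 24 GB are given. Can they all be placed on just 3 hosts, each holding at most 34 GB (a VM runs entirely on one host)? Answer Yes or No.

No

Total = 123 GB; ⌈123/34⌉ = 4.
At least 4 hosts are required, but only 3 are allowed.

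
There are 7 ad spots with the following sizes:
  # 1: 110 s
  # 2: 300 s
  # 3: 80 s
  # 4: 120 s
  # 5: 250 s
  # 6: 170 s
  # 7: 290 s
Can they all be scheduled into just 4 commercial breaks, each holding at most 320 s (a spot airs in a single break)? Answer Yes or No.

No

Total = 1320 s; ⌈1320/320⌉ = 5.
At least 5 commercial breaks are required, but only 4 are allowed.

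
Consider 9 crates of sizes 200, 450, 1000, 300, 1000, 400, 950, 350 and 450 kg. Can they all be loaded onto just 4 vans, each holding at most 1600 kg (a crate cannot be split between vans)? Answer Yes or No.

A valid assignment using 4 vans:
  van 1: 1000 + 450 = 1450
  van 2: 1000 + 450 = 1450
  van 3: 950 + 400 + 200 = 1550
  van 4: 350 + 300 = 650
Every load is within 1600 kg, so 4 vans suffice.

Yes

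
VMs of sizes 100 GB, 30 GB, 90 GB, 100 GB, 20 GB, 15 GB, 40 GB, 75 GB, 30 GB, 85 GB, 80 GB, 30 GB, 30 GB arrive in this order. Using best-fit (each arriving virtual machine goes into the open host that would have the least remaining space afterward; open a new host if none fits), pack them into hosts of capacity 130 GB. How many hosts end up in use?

7

  100 → host 1 (new)  [load 100/130]
  30 → host 1  [load 130/130]
  90 → host 2 (new)  [load 90/130]
  100 → host 3 (new)  [load 100/130]
  20 → host 3  [load 120/130]
  15 → host 2  [load 105/130]
  40 → host 4 (new)  [load 40/130]
  75 → host 4  [load 115/130]
  30 → host 5 (new)  [load 30/130]
  85 → host 5  [load 115/130]
  80 → host 6 (new)  [load 80/130]
  30 → host 6  [load 110/130]
  30 → host 7 (new)  [load 30/130]
7 hosts opened.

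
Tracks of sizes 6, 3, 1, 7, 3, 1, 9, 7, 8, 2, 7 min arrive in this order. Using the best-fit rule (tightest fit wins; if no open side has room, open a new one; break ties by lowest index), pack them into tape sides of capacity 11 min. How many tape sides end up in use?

  6 → side 1 (new)  [load 6/11]
  3 → side 1  [load 9/11]
  1 → side 1  [load 10/11]
  7 → side 2 (new)  [load 7/11]
  3 → side 2  [load 10/11]
  1 → side 1  [load 11/11]
  9 → side 3 (new)  [load 9/11]
  7 → side 4 (new)  [load 7/11]
  8 → side 5 (new)  [load 8/11]
  2 → side 3  [load 11/11]
  7 → side 6 (new)  [load 7/11]
6 tape sides opened.

6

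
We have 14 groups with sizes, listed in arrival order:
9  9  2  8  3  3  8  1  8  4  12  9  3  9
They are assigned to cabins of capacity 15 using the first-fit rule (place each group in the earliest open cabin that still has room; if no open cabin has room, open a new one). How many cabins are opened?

  9 → cabin 1 (new)  [load 9/15]
  9 → cabin 2 (new)  [load 9/15]
  2 → cabin 1  [load 11/15]
  8 → cabin 3 (new)  [load 8/15]
  3 → cabin 1  [load 14/15]
  3 → cabin 2  [load 12/15]
  8 → cabin 4 (new)  [load 8/15]
  1 → cabin 1  [load 15/15]
  8 → cabin 5 (new)  [load 8/15]
  4 → cabin 3  [load 12/15]
  12 → cabin 6 (new)  [load 12/15]
  9 → cabin 7 (new)  [load 9/15]
  3 → cabin 2  [load 15/15]
  9 → cabin 8 (new)  [load 9/15]
8 cabins opened.

8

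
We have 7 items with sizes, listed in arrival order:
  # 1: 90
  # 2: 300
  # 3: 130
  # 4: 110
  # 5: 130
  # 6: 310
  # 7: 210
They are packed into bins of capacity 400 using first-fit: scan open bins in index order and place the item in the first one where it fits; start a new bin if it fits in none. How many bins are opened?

4

  90 → bin 1 (new)  [load 90/400]
  300 → bin 1  [load 390/400]
  130 → bin 2 (new)  [load 130/400]
  110 → bin 2  [load 240/400]
  130 → bin 2  [load 370/400]
  310 → bin 3 (new)  [load 310/400]
  210 → bin 4 (new)  [load 210/400]
4 bins opened.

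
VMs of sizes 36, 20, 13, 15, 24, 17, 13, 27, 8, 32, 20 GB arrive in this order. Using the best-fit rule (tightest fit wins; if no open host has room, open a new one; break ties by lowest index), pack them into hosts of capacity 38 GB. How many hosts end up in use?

  36 → host 1 (new)  [load 36/38]
  20 → host 2 (new)  [load 20/38]
  13 → host 2  [load 33/38]
  15 → host 3 (new)  [load 15/38]
  24 → host 4 (new)  [load 24/38]
  17 → host 3  [load 32/38]
  13 → host 4  [load 37/38]
  27 → host 5 (new)  [load 27/38]
  8 → host 5  [load 35/38]
  32 → host 6 (new)  [load 32/38]
  20 → host 7 (new)  [load 20/38]
7 hosts opened.

7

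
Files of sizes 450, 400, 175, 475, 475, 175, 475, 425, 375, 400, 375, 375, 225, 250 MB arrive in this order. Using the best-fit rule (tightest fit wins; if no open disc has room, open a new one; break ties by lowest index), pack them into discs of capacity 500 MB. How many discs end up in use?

  450 → disc 1 (new)  [load 450/500]
  400 → disc 2 (new)  [load 400/500]
  175 → disc 3 (new)  [load 175/500]
  475 → disc 4 (new)  [load 475/500]
  475 → disc 5 (new)  [load 475/500]
  175 → disc 3  [load 350/500]
  475 → disc 6 (new)  [load 475/500]
  425 → disc 7 (new)  [load 425/500]
  375 → disc 8 (new)  [load 375/500]
  400 → disc 9 (new)  [load 400/500]
  375 → disc 10 (new)  [load 375/500]
  375 → disc 11 (new)  [load 375/500]
  225 → disc 12 (new)  [load 225/500]
  250 → disc 12  [load 475/500]
12 discs opened.

12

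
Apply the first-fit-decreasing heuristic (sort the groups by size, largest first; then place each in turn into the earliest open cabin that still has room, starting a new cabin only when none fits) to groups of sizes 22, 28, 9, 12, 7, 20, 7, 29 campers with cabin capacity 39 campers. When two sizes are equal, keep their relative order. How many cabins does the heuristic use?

Sorted descending: 29, 28, 22, 20, 12, 9, 7, 7.
  29 → cabin 1 (new)  [load 29/39]
  28 → cabin 2 (new)  [load 28/39]
  22 → cabin 3 (new)  [load 22/39]
  20 → cabin 4 (new)  [load 20/39]
  12 → cabin 3  [load 34/39]
  9 → cabin 1  [load 38/39]
  7 → cabin 2  [load 35/39]
  7 → cabin 4  [load 27/39]
4 cabins opened.

4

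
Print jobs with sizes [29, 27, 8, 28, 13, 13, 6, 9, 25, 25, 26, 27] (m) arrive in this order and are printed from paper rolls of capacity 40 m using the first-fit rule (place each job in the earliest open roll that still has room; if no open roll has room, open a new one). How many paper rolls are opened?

  29 → roll 1 (new)  [load 29/40]
  27 → roll 2 (new)  [load 27/40]
  8 → roll 1  [load 37/40]
  28 → roll 3 (new)  [load 28/40]
  13 → roll 2  [load 40/40]
  13 → roll 4 (new)  [load 13/40]
  6 → roll 3  [load 34/40]
  9 → roll 4  [load 22/40]
  25 → roll 5 (new)  [load 25/40]
  25 → roll 6 (new)  [load 25/40]
  26 → roll 7 (new)  [load 26/40]
  27 → roll 8 (new)  [load 27/40]
8 paper rolls opened.

8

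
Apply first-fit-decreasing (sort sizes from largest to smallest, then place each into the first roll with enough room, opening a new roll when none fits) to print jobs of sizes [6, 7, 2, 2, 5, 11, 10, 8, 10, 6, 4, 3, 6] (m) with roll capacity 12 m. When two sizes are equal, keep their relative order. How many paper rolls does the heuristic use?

7

Sorted descending: 11, 10, 10, 8, 7, 6, 6, 6, 5, 4, 3, 2, 2.
  11 → roll 1 (new)  [load 11/12]
  10 → roll 2 (new)  [load 10/12]
  10 → roll 3 (new)  [load 10/12]
  8 → roll 4 (new)  [load 8/12]
  7 → roll 5 (new)  [load 7/12]
  6 → roll 6 (new)  [load 6/12]
  6 → roll 6  [load 12/12]
  6 → roll 7 (new)  [load 6/12]
  5 → roll 5  [load 12/12]
  4 → roll 4  [load 12/12]
  3 → roll 7  [load 9/12]
  2 → roll 2  [load 12/12]
  2 → roll 3  [load 12/12]
7 paper rolls opened.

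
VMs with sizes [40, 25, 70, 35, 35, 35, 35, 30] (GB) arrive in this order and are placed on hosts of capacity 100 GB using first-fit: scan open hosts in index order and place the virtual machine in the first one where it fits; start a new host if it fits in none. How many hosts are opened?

  40 → host 1 (new)  [load 40/100]
  25 → host 1  [load 65/100]
  70 → host 2 (new)  [load 70/100]
  35 → host 1  [load 100/100]
  35 → host 3 (new)  [load 35/100]
  35 → host 3  [load 70/100]
  35 → host 4 (new)  [load 35/100]
  30 → host 2  [load 100/100]
4 hosts opened.

4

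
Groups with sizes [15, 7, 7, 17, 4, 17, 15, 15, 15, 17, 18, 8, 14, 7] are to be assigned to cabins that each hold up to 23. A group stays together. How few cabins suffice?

Total = 18 + 17 + 17 + 17 + 15 + 15 + 15 + 15 + 14 + 8 + 7 + 7 + 7 + 4 = 176.
Lower bound: ⌈176/23⌉ = 8 cabins.
Also, 9 groups each exceed 23/2, and no two of those can share a cabin, so at least 9 cabins are needed.
A packing using 9 cabins:
  cabin 1: 18 + 4 = 22
  cabin 2: 17 = 17
  cabin 3: 17 = 17
  cabin 4: 17 = 17
  cabin 5: 15 + 8 = 23
  cabin 6: 15 + 7 = 22
  cabin 7: 15 + 7 = 22
  cabin 8: 15 + 7 = 22
  cabin 9: 14 = 14
This matches the lower bound, so 9 is optimal.

9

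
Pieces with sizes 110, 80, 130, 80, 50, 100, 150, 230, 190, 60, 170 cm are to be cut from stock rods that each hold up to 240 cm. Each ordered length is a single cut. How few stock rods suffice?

6

Total = 230 + 190 + 170 + 150 + 130 + 110 + 100 + 80 + 80 + 60 + 50 = 1350 cm.
Lower bound: ⌈1350/240⌉ = 6 stock rods.
A packing using 6 stock rods:
  stock rod 1: 230 = 230
  stock rod 2: 190 + 50 = 240
  stock rod 3: 170 + 60 = 230
  stock rod 4: 150 + 80 = 230
  stock rod 5: 130 + 110 = 240
  stock rod 6: 100 + 80 = 180
This matches the lower bound, so 6 is optimal.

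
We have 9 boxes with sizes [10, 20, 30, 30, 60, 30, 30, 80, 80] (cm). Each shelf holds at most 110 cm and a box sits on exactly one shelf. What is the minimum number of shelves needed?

4

Total = 80 + 80 + 60 + 30 + 30 + 30 + 30 + 20 + 10 = 370 cm.
Lower bound: ⌈370/110⌉ = 4 shelves.
A packing using 4 shelves:
  shelf 1: 80 + 30 = 110
  shelf 2: 80 + 30 = 110
  shelf 3: 60 + 30 + 20 = 110
  shelf 4: 30 + 10 = 40
This matches the lower bound, so 4 is optimal.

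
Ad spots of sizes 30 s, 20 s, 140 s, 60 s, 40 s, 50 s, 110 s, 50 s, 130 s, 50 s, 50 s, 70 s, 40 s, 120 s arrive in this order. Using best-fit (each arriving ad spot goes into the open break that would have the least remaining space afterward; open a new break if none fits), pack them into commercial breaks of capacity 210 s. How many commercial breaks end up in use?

5

  30 → break 1 (new)  [load 30/210]
  20 → break 1  [load 50/210]
  140 → break 1  [load 190/210]
  60 → break 2 (new)  [load 60/210]
  40 → break 2  [load 100/210]
  50 → break 2  [load 150/210]
  110 → break 3 (new)  [load 110/210]
  50 → break 2  [load 200/210]
  130 → break 4 (new)  [load 130/210]
  50 → break 4  [load 180/210]
  50 → break 3  [load 160/210]
  70 → break 5 (new)  [load 70/210]
  40 → break 3  [load 200/210]
  120 → break 5  [load 190/210]
5 commercial breaks opened.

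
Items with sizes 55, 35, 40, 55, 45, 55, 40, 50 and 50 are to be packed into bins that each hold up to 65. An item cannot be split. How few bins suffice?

Total = 55 + 55 + 55 + 50 + 50 + 45 + 40 + 40 + 35 = 425.
Lower bound: ⌈425/65⌉ = 7 bins.
Also, 9 items each exceed 65/2, and no two of those can share a bin, so at least 9 bins are needed.
A packing using 9 bins:
  bin 1: 55 = 55
  bin 2: 55 = 55
  bin 3: 55 = 55
  bin 4: 50 = 50
  bin 5: 50 = 50
  bin 6: 45 = 45
  bin 7: 40 = 40
  bin 8: 40 = 40
  bin 9: 35 = 35
This matches the lower bound, so 9 is optimal.

9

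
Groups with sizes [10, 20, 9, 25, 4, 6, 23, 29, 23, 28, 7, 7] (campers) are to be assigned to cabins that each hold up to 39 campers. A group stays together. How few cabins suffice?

6

Total = 29 + 28 + 25 + 23 + 23 + 20 + 10 + 9 + 7 + 7 + 6 + 4 = 191 campers.
Lower bound: ⌈191/39⌉ = 5 cabins.
Also, 6 groups each exceed 39/2 campers, and no two of those can share a cabin, so at least 6 cabins are needed.
A packing using 6 cabins:
  cabin 1: 29 + 10 = 39
  cabin 2: 28 + 9 = 37
  cabin 3: 25 + 7 + 7 = 39
  cabin 4: 23 + 6 + 4 = 33
  cabin 5: 23 = 23
  cabin 6: 20 = 20
This matches the lower bound, so 6 is optimal.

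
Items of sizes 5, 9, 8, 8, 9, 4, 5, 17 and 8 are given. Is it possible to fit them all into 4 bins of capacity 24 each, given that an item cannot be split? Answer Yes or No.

Yes

A valid assignment using 4 bins:
  bin 1: 17 + 5 = 22
  bin 2: 9 + 9 + 5 = 23
  bin 3: 8 + 8 + 8 = 24
  bin 4: 4 = 4
Every load is within 24, so 4 bins suffice.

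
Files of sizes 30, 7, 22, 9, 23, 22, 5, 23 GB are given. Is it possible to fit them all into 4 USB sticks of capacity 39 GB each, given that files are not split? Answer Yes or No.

No

Total = 141 GB; ⌈141/39⌉ = 4.
5 files each exceed half the capacity and cannot share a USB stick, forcing at least 5 USB sticks.
At least 5 USB sticks are required, but only 4 are allowed.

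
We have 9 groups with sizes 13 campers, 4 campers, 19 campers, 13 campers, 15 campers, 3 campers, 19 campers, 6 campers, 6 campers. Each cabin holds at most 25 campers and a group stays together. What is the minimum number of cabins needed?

Total = 19 + 19 + 15 + 13 + 13 + 6 + 6 + 4 + 3 = 98 campers.
Lower bound: ⌈98/25⌉ = 4 cabins.
Also, 5 groups each exceed 25/2 campers, and no two of those can share a cabin, so at least 5 cabins are needed.
A packing using 5 cabins:
  cabin 1: 19 + 6 = 25
  cabin 2: 19 + 6 = 25
  cabin 3: 15 + 4 + 3 = 22
  cabin 4: 13 = 13
  cabin 5: 13 = 13
This matches the lower bound, so 5 is optimal.

5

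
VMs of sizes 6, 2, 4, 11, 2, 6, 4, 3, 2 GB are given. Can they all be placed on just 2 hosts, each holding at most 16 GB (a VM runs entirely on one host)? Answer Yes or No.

No

Total = 40 GB; ⌈40/16⌉ = 3.
At least 3 hosts are required, but only 2 are allowed.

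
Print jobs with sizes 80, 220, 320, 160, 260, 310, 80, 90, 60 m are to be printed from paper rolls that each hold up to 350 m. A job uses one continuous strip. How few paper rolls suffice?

5

Total = 320 + 310 + 260 + 220 + 160 + 90 + 80 + 80 + 60 = 1580 m.
Lower bound: ⌈1580/350⌉ = 5 paper rolls.
A packing using 5 paper rolls:
  roll 1: 320 = 320
  roll 2: 310 = 310
  roll 3: 260 + 90 = 350
  roll 4: 220 + 80 = 300
  roll 5: 160 + 80 + 60 = 300
This matches the lower bound, so 5 is optimal.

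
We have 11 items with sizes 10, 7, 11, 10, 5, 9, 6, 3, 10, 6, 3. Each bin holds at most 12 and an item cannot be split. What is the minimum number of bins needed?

8

Total = 11 + 10 + 10 + 10 + 9 + 7 + 6 + 6 + 5 + 3 + 3 = 80.
Lower bound: ⌈80/12⌉ = 7 bins.
A packing using 8 bins:
  bin 1: 11 = 11
  bin 2: 10 = 10
  bin 3: 10 = 10
  bin 4: 10 = 10
  bin 5: 9 + 3 = 12
  bin 6: 7 + 5 = 12
  bin 7: 6 + 6 = 12
  bin 8: 3 = 3
No arrangement into 7 bins stays within capacity, so 8 is optimal.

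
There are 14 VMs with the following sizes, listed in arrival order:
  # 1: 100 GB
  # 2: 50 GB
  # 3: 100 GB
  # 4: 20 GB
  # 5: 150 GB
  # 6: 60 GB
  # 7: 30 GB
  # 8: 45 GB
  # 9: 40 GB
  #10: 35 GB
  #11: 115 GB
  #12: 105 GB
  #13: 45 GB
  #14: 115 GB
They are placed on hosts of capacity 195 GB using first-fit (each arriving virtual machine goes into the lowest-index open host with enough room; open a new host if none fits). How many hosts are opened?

6

  100 → host 1 (new)  [load 100/195]
  50 → host 1  [load 150/195]
  100 → host 2 (new)  [load 100/195]
  20 → host 1  [load 170/195]
  150 → host 3 (new)  [load 150/195]
  60 → host 2  [load 160/195]
  30 → host 2  [load 190/195]
  45 → host 3  [load 195/195]
  40 → host 4 (new)  [load 40/195]
  35 → host 4  [load 75/195]
  115 → host 4  [load 190/195]
  105 → host 5 (new)  [load 105/195]
  45 → host 5  [load 150/195]
  115 → host 6 (new)  [load 115/195]
6 hosts opened.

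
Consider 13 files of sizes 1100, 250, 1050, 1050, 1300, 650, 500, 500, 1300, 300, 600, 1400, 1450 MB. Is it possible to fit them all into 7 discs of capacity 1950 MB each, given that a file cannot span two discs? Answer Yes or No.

Yes

A valid assignment using 7 discs:
  disc 1: 1450 + 500 = 1950
  disc 2: 1400 + 500 = 1900
  disc 3: 1300 + 650 = 1950
  disc 4: 1300 + 600 = 1900
  disc 5: 1100 + 300 + 250 = 1650
  disc 6: 1050 = 1050
  disc 7: 1050 = 1050
Every load is within 1950 MB, so 7 discs suffice.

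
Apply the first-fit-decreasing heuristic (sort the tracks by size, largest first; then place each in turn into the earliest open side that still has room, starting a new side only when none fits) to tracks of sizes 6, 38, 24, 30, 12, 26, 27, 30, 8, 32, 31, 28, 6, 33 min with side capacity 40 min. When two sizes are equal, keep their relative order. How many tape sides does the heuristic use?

10

Sorted descending: 38, 33, 32, 31, 30, 30, 28, 27, 26, 24, 12, 8, 6, 6.
  38 → side 1 (new)  [load 38/40]
  33 → side 2 (new)  [load 33/40]
  32 → side 3 (new)  [load 32/40]
  31 → side 4 (new)  [load 31/40]
  30 → side 5 (new)  [load 30/40]
  30 → side 6 (new)  [load 30/40]
  28 → side 7 (new)  [load 28/40]
  27 → side 8 (new)  [load 27/40]
  26 → side 9 (new)  [load 26/40]
  24 → side 10 (new)  [load 24/40]
  12 → side 7  [load 40/40]
  8 → side 3  [load 40/40]
  6 → side 2  [load 39/40]
  6 → side 4  [load 37/40]
10 tape sides opened.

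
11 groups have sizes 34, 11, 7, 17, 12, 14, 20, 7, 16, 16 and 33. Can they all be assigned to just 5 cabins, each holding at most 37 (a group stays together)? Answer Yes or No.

Total = 187; ⌈187/37⌉ = 6.
At least 6 cabins are required, but only 5 are allowed.

No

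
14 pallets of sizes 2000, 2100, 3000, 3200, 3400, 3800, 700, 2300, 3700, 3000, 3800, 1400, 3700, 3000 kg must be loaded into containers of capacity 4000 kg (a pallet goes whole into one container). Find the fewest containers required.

Total = 3800 + 3800 + 3700 + 3700 + 3400 + 3200 + 3000 + 3000 + 3000 + 2300 + 2100 + 2000 + 1400 + 700 = 39100 kg.
Lower bound: ⌈39100/4000⌉ = 10 containers.
Also, 11 pallets each exceed 2000 kg, and no two of those can share a container, so at least 11 containers are needed.
A packing using 12 containers:
  container 1: 3800 = 3800
  container 2: 3800 = 3800
  container 3: 3700 = 3700
  container 4: 3700 = 3700
  container 5: 3400 = 3400
  container 6: 3200 + 700 = 3900
  container 7: 3000 = 3000
  container 8: 3000 = 3000
  container 9: 3000 = 3000
  container 10: 2300 + 1400 = 3700
  container 11: 2100 = 2100
  container 12: 2000 = 2000
No arrangement into 11 containers stays within capacity, so 12 is optimal.

12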